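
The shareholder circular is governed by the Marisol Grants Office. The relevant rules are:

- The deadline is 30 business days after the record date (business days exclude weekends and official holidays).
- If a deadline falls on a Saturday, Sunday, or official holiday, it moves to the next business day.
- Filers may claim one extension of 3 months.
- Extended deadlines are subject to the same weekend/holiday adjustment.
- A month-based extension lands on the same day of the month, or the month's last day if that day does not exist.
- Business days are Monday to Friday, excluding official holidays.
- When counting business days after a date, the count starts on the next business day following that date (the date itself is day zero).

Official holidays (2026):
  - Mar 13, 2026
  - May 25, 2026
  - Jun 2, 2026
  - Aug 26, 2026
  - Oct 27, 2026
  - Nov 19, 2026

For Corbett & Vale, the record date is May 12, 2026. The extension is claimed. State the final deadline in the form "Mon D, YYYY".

Counting 30 business days after May 12, 2026 (skipping weekends and listed holidays) reaches Jun 25, 2026.
Jun 25, 2026 is a Thursday and not a listed holiday, so it stands.
Applying the 3 months extension: 3 months after Jun 25, 2026 is Sep 25, 2026.
Since Sep 25, 2026 is a Friday and not a holiday, the date is unchanged.
The final due date is Sep 25, 2026.

Sep 25, 2026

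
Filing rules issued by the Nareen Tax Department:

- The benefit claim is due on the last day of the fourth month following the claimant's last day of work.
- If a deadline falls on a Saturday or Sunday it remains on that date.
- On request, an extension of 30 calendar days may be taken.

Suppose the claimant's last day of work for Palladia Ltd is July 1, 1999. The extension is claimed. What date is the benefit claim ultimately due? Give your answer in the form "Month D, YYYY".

The fourth month after July 1, 1999 is November 1999, whose last day is November 30, 1999.
No adjustment is made for weekends or holidays, so November 30, 1999 stands.
The 30-calendar-day extension moves the deadline from November 30, 1999 to December 30, 1999.
No adjustment is made for weekends or holidays, so December 30, 1999 stands.
So the filing is due December 30, 1999.

December 30, 1999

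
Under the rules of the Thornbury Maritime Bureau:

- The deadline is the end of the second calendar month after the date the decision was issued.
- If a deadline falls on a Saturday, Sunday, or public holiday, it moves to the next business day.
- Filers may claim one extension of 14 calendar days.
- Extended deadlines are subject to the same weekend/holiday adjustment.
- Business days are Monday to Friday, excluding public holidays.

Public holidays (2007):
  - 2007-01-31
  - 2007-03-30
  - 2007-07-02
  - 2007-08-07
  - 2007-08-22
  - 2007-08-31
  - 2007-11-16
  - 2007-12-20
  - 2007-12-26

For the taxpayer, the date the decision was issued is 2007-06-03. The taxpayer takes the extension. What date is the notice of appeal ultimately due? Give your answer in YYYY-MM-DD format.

2 months after 2007-06-03 falls in August 2007; the last day of that month is 2007-08-31.
Because 2007-08-31 is a listed holiday, the deadline becomes 2007-09-03 (Monday).
Add the 14 calendar-day extension to 2007-09-03: 2007-09-17.
2007-09-17 is a Monday and not a listed holiday, so it stands.
The final due date is 2007-09-17.

2007-09-17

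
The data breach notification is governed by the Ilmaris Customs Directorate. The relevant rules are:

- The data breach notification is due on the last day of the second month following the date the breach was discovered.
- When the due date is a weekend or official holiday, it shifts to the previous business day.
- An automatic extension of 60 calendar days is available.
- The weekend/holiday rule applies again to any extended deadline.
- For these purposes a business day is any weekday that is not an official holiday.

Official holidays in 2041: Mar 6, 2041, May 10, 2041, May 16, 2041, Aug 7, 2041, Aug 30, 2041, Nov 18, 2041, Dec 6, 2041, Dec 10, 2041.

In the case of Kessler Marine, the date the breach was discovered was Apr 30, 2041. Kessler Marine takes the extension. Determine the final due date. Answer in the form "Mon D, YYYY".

The second month after Apr 30, 2041 is June 2041, whose last day is Jun 30, 2041.
Jun 30, 2041 is a Sunday; the preceding business day is Jun 28, 2041 (Friday).
The 60-calendar-day extension moves the deadline from Jun 28, 2041 to Aug 27, 2041.
Since Aug 27, 2041 is a Tuesday and not a holiday, the date is unchanged.
So the filing is due Aug 27, 2041.

Aug 27, 2041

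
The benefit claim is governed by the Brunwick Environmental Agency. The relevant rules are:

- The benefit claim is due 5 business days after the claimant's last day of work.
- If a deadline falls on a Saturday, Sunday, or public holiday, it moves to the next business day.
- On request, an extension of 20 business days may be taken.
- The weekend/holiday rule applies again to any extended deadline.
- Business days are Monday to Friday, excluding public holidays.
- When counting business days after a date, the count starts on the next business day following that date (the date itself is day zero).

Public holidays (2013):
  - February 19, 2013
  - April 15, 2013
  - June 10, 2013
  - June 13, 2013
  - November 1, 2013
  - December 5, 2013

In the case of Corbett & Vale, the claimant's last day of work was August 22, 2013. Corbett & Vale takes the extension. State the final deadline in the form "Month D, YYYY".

September 26, 2013

5 business days after August 22, 2013, excluding weekends and holidays, is August 29, 2013.
Since August 29, 2013 is a Thursday and not a holiday, the date is unchanged.
Counting 20 further business days from August 29, 2013 reaches September 26, 2013.
Since September 26, 2013 is a Thursday and not a holiday, the date is unchanged.
So the filing is due September 26, 2013.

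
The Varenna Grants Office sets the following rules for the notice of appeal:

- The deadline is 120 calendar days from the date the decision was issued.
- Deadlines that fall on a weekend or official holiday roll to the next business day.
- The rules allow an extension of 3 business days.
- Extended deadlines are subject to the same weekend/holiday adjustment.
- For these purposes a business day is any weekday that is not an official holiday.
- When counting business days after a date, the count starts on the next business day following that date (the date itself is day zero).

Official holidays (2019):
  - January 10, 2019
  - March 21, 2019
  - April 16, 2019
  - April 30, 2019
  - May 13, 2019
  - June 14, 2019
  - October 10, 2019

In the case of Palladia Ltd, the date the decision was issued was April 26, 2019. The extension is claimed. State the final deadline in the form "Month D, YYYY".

August 29, 2019

120 calendar days after April 26, 2019 is August 24, 2019.
Because August 24, 2019 is a Saturday, the deadline becomes August 26, 2019 (Monday).
Counting 3 further business days from August 26, 2019 reaches August 29, 2019.
August 29, 2019 is a Thursday and not a listed holiday, so it stands.
The final due date is August 29, 2019.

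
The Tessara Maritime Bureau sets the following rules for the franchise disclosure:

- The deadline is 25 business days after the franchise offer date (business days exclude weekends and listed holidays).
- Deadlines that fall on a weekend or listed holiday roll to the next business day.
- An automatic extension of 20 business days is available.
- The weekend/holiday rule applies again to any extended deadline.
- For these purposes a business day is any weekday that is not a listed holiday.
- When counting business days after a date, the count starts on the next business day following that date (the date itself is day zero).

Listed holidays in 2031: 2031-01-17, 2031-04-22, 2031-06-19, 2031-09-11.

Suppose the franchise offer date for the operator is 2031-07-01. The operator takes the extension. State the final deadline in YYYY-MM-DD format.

Counting 25 business days after 2031-07-01 (skipping weekends and listed holidays) reaches 2031-08-05.
2031-08-05 is a Tuesday and not a listed holiday, so it stands.
Counting 20 further business days from 2031-08-05 reaches 2031-09-02.
2031-09-02 (Tuesday) is already a business day.
So the filing is due 2031-09-02.

2031-09-02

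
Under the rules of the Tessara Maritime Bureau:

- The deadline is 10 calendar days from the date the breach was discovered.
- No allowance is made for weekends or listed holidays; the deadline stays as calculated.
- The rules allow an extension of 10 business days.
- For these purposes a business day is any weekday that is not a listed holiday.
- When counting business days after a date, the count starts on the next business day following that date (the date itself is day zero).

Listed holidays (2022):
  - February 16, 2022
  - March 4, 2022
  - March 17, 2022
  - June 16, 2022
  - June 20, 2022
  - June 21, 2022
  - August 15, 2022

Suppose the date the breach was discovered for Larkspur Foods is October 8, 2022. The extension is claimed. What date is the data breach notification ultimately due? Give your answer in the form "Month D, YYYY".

November 1, 2022

From October 8, 2022, 10 calendar days later is October 18, 2022.
October 18, 2022 falls on a Tuesday. The rules make no weekend/holiday allowance, so it remains October 18, 2022.
Applying the 10-business-day extension: 10 business days after October 18, 2022 is November 1, 2022.
November 1, 2022 falls on a Tuesday. The rules make no weekend/holiday allowance, so it remains November 1, 2022.
So the filing is due November 1, 2022.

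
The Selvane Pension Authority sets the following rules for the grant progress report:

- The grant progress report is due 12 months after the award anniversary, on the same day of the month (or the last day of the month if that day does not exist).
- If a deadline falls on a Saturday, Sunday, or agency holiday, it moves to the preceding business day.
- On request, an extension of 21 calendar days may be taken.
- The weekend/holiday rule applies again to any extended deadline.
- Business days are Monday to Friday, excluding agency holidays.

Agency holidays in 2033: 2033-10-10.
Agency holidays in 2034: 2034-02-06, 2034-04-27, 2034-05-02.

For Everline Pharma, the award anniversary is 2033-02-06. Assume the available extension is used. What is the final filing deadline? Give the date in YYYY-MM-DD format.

Moving 12 months forward from 2033-02-06 on the corresponding day gives 2034-02-06.
Because 2034-02-06 is a listed holiday, the deadline becomes 2034-02-03 (Friday).
Add the 21 calendar-day extension to 2034-02-03: 2034-02-24.
2034-02-24 is a Friday and not a listed holiday, so it stands.
Deadline: 2034-02-24.

2034-02-24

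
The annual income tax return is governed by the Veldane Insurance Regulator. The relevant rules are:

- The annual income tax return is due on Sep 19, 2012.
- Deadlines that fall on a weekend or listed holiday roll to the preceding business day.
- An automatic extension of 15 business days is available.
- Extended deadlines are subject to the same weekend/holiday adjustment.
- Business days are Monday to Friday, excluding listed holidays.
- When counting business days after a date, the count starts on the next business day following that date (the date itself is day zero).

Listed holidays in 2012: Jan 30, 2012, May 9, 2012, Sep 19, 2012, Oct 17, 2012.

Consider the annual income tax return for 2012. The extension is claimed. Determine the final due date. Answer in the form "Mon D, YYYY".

Oct 10, 2012

The stated deadline is Sep 19, 2012.
Sep 19, 2012 is a listed holiday; the preceding business day is Sep 18, 2012 (Tuesday).
Counting 15 further business days from Sep 18, 2012 reaches Oct 10, 2012.
Oct 10, 2012 (Wednesday) is already a business day.
The final due date is Oct 10, 2012.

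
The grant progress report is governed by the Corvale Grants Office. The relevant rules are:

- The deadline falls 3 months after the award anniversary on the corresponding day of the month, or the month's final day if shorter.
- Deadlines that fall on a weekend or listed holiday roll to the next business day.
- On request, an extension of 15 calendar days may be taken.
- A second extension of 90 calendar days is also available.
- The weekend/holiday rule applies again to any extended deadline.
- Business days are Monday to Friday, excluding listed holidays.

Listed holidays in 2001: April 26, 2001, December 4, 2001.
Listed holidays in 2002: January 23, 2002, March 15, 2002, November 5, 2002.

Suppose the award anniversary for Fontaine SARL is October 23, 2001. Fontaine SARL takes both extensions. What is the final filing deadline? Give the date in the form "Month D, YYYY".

3 months after October 23, 2001, on the same day of the month, is January 23, 2002.
January 23, 2002 is a listed holiday; the next business day is January 24, 2002 (Thursday).
The 15-calendar-day extension moves the deadline from January 24, 2002 to February 8, 2002.
February 8, 2002 is a Friday and not a listed holiday, so it stands.
With the 90-day extension, February 8, 2002 becomes May 9, 2002.
May 9, 2002 (Thursday) is already a business day.
Final deadline: May 9, 2002.

May 9, 2002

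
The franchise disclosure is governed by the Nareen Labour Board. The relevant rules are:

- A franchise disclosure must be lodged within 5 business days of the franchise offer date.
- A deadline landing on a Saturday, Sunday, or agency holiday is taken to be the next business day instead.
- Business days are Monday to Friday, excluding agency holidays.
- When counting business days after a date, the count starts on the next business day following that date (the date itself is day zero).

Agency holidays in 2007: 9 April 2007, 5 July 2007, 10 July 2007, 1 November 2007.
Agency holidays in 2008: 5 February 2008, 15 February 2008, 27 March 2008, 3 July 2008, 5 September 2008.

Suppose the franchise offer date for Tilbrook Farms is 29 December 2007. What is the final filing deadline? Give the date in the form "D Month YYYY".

5 business days after 29 December 2007, excluding weekends and holidays, is 4 January 2008.
4 January 2008 falls on a Friday, which is a business day, so no adjustment is needed.
Final deadline: 4 January 2008.

4 January 2008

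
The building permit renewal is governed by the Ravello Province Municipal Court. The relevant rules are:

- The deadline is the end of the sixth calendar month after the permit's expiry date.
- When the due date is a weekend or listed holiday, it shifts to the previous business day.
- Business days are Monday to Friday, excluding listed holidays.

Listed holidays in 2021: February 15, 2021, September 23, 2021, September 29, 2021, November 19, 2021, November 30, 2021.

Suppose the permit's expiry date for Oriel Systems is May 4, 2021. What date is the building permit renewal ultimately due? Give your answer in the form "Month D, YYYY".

The sixth month after May 4, 2021 is November 2021, whose last day is November 30, 2021.
November 30, 2021 falls on a listed holiday. Rolling to the preceding business day gives November 29, 2021, a Monday.
The final due date is November 29, 2021.

November 29, 2021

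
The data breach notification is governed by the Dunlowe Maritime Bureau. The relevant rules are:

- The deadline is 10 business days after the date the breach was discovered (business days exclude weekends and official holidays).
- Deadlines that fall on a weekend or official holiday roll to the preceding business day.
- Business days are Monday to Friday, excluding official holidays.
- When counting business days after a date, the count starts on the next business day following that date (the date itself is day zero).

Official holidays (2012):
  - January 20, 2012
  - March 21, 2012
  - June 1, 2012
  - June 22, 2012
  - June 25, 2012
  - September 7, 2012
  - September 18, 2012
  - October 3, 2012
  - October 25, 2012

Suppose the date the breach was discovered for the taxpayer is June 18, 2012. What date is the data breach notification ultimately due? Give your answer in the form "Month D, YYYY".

Starting the day after June 18, 2012 and counting 10 business days lands on July 4, 2012.
Since July 4, 2012 is a Wednesday and not a holiday, the date is unchanged.
The final due date is July 4, 2012.

July 4, 2012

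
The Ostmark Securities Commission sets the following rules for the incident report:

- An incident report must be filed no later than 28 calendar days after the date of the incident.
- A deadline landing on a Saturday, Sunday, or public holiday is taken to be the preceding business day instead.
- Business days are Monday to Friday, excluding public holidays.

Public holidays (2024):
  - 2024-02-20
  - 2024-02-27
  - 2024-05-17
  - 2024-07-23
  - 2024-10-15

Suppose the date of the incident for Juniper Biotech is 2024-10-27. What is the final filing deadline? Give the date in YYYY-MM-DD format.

28 calendar days after 2024-10-27 is 2024-11-24.
2024-11-24 is a Sunday; the preceding business day is 2024-11-22 (Friday).
The final due date is 2024-11-22.

2024-11-22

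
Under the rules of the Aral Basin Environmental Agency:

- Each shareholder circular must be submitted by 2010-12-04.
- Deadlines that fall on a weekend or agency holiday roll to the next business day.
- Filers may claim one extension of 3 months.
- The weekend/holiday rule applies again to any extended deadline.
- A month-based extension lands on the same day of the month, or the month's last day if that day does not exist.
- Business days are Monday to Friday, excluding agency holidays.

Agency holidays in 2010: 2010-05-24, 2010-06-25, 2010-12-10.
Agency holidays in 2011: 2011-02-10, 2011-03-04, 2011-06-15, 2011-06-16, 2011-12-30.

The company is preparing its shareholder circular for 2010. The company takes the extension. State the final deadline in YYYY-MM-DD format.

The stated deadline is 2010-12-04.
2010-12-04 falls on a Saturday. Rolling to the next business day gives 2010-12-06, a Monday.
Applying the 3 months extension: 3 months after 2010-12-06 is 2011-03-06.
2011-03-06 is a Sunday; the next business day is 2011-03-07 (Monday).
So the filing is due 2011-03-07.

2011-03-07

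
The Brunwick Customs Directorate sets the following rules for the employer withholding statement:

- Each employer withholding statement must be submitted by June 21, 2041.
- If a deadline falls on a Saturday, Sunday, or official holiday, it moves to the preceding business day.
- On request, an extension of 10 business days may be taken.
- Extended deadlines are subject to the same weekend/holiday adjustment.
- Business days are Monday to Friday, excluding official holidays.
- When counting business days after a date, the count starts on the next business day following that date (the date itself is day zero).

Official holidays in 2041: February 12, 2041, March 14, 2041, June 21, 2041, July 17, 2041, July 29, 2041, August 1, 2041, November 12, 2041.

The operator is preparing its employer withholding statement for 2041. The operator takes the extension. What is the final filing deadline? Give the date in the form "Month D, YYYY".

July 5, 2041

The stated deadline is June 21, 2041.
June 21, 2041 is a listed holiday, so it moves to the preceding business day, June 20, 2041 (Thursday).
Applying the 10-business-day extension: 10 business days after June 20, 2041 is July 5, 2041.
Since July 5, 2041 is a Friday and not a holiday, the date is unchanged.
Final deadline: July 5, 2041.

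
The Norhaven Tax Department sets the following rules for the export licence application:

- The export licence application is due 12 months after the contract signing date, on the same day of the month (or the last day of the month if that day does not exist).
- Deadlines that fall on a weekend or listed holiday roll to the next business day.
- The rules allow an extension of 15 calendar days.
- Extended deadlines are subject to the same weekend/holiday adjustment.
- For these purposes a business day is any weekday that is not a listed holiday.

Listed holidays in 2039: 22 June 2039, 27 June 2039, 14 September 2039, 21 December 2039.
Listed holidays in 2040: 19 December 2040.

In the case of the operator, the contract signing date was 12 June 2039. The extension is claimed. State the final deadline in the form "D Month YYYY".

27 June 2040

Moving 12 months forward from 12 June 2039 on the corresponding day gives 12 June 2040.
12 June 2040 is a Tuesday and not a listed holiday, so it stands.
With the 15-day extension, 12 June 2040 becomes 27 June 2040.
Since 27 June 2040 is a Wednesday and not a holiday, the date is unchanged.
Final deadline: 27 June 2040.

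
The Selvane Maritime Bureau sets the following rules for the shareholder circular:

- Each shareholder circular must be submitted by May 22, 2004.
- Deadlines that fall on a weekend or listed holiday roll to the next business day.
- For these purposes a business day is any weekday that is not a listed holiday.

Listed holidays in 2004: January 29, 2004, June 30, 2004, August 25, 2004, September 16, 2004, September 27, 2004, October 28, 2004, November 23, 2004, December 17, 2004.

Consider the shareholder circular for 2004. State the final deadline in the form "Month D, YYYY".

The stated deadline is May 22, 2004.
May 22, 2004 is a Saturday; the next business day is May 24, 2004 (Monday).
So the filing is due May 24, 2004.

May 24, 2004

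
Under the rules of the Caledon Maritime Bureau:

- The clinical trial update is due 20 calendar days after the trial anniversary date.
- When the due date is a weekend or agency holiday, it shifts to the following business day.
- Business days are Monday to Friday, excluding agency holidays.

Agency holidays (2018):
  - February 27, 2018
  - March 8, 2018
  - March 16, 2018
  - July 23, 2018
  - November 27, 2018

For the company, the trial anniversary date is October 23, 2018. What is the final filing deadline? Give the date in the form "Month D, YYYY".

20 calendar days after October 23, 2018 is November 12, 2018.
November 12, 2018 is a Monday and not a listed holiday, so it stands.
So the filing is due November 12, 2018.

November 12, 2018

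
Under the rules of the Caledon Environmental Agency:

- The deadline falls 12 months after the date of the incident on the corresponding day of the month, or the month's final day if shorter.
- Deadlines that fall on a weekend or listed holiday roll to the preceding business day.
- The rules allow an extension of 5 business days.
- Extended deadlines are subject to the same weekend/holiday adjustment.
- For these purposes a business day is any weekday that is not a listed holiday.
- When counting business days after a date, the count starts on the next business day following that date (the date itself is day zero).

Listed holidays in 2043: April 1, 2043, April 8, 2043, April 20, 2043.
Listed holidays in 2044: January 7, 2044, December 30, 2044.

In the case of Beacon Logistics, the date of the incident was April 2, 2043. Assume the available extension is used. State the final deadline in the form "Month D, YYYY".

12 months after April 2, 2043, on the same day of the month, is April 2, 2044.
April 2, 2044 is a Saturday; the preceding business day is April 1, 2044 (Friday).
Counting 5 further business days from April 1, 2044 reaches April 8, 2044.
April 8, 2044 is a Friday and not a listed holiday, so it stands.
The final due date is April 8, 2044.

April 8, 2044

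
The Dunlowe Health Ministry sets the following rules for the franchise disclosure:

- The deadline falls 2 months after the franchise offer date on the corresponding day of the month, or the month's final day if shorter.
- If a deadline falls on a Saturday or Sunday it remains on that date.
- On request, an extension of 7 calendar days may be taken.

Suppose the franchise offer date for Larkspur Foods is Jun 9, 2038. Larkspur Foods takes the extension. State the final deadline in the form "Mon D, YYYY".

Aug 16, 2038

2 months from Jun 9, 2038 is Aug 9, 2038.
Aug 9, 2038 is a Monday; no weekend or holiday adjustment applies.
Add the 7 calendar-day extension to Aug 9, 2038: Aug 16, 2038.
Aug 16, 2038 is a Monday; no weekend or holiday adjustment applies.
Deadline: Aug 16, 2038.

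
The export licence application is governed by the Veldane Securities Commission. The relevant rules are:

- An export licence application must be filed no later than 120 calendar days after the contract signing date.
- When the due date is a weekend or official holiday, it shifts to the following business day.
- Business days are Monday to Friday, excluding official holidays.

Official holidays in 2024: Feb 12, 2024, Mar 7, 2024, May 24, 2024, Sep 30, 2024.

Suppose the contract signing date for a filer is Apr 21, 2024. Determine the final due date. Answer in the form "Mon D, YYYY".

120 calendar days after Apr 21, 2024 is Aug 19, 2024.
Since Aug 19, 2024 is a Monday and not a holiday, the date is unchanged.
The final due date is Aug 19, 2024.

Aug 19, 2024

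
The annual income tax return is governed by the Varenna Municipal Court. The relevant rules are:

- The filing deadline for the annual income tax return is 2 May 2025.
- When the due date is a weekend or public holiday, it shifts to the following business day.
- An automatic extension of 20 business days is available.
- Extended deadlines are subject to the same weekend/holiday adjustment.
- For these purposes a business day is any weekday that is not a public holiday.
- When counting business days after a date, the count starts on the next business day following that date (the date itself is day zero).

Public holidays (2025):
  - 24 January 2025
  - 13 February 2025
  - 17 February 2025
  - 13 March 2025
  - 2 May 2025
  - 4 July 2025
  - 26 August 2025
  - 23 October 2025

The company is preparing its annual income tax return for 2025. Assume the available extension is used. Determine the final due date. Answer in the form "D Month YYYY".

2 June 2025

The stated deadline is 2 May 2025.
2 May 2025 falls on a listed holiday. Rolling to the next business day gives 5 May 2025, a Monday.
Applying the 20-business-day extension: 20 business days after 5 May 2025 is 2 June 2025.
2 June 2025 (Monday) is already a business day.
The final due date is 2 June 2025.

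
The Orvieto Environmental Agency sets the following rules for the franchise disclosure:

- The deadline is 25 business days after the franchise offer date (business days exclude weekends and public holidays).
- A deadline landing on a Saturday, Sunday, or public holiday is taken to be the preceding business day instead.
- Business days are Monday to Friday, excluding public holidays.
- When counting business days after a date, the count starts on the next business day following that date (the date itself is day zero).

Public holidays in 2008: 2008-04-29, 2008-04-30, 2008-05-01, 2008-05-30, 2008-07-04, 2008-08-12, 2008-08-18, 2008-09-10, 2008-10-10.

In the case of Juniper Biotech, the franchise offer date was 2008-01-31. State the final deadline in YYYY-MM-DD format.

2008-03-06

Counting 25 business days after 2008-01-31 (skipping weekends and listed holidays) reaches 2008-03-06.
2008-03-06 is a Thursday and not a listed holiday, so it stands.
Deadline: 2008-03-06.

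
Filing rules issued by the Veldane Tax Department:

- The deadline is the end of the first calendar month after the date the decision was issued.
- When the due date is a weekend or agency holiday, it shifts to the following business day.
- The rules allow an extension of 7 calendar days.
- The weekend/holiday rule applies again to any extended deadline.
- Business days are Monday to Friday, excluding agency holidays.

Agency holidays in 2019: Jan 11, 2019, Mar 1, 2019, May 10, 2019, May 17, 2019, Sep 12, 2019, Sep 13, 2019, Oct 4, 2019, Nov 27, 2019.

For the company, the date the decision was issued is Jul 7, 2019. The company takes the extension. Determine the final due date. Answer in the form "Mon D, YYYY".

Sep 9, 2019

1 month after Jul 7, 2019 falls in August 2019; the last day of that month is Aug 31, 2019.
Because Aug 31, 2019 is a Saturday, the deadline becomes Sep 2, 2019 (Monday).
Applying the 7-calendar-day extension: Sep 2, 2019 + 7 days = Sep 9, 2019.
Sep 9, 2019 is a Monday and not a listed holiday, so it stands.
Deadline: Sep 9, 2019.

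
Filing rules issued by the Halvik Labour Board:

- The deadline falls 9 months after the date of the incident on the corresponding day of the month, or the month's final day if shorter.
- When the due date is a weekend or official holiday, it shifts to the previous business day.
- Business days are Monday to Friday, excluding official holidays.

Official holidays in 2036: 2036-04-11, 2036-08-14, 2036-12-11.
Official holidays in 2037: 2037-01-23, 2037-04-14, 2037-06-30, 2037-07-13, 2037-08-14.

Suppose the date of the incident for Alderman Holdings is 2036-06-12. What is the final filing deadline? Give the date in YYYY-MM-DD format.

2037-03-12

9 months after 2036-06-12, on the same day of the month, is 2037-03-12.
2037-03-12 falls on a Thursday, which is a business day, so no adjustment is needed.
Deadline: 2037-03-12.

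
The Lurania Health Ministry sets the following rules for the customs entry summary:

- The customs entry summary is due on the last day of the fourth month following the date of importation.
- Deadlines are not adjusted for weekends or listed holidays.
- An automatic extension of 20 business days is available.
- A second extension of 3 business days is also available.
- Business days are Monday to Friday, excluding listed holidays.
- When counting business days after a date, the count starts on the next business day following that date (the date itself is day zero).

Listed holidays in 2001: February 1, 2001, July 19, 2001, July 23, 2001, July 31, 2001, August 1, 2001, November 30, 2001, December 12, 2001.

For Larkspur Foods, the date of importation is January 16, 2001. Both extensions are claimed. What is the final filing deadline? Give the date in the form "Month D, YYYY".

July 3, 2001

4 months after January 16, 2001 falls in May 2001; the last day of that month is May 31, 2001.
No adjustment is made for weekends or holidays, so May 31, 2001 stands.
Counting 20 further business days from May 31, 2001 reaches June 28, 2001.
June 28, 2001 is a Thursday; no weekend or holiday adjustment applies.
The 3-business-day extension runs from June 28, 2001 to July 3, 2001.
No adjustment is made for weekends or holidays, so July 3, 2001 stands.
Final deadline: July 3, 2001.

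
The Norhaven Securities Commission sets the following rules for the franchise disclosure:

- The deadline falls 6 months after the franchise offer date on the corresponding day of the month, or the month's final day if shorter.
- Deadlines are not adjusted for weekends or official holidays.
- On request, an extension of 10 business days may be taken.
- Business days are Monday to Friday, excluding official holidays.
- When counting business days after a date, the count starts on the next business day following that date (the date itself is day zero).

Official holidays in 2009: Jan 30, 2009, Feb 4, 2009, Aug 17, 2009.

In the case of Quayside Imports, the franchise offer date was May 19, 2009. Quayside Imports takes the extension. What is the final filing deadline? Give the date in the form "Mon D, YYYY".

6 months after May 19, 2009, on the same day of the month, is Nov 19, 2009.
Nov 19, 2009 is a Thursday; no weekend or holiday adjustment applies.
The 10-business-day extension runs from Nov 19, 2009 to Dec 3, 2009.
Dec 3, 2009 falls on a Thursday. The rules make no weekend/holiday allowance, so it remains Dec 3, 2009.
Final deadline: Dec 3, 2009.

Dec 3, 2009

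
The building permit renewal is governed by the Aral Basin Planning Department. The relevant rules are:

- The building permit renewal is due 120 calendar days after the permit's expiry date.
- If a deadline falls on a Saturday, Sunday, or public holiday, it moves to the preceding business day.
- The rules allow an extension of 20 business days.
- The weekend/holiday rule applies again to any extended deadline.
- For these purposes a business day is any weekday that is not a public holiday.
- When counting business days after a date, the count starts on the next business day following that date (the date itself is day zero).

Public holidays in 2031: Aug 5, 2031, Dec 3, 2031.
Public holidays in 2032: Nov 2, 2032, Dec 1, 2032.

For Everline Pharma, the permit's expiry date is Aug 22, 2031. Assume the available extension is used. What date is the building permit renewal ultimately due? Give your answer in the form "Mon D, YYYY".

Jan 16, 2032

Trigger date Aug 22, 2031 + 120 calendar days = Dec 20, 2031.
Dec 20, 2031 is a Saturday; the preceding business day is Dec 19, 2031 (Friday).
The 20-business-day extension runs from Dec 19, 2031 to Jan 16, 2032.
Jan 16, 2032 falls on a Friday, which is a business day, so no adjustment is needed.
The final due date is Jan 16, 2032.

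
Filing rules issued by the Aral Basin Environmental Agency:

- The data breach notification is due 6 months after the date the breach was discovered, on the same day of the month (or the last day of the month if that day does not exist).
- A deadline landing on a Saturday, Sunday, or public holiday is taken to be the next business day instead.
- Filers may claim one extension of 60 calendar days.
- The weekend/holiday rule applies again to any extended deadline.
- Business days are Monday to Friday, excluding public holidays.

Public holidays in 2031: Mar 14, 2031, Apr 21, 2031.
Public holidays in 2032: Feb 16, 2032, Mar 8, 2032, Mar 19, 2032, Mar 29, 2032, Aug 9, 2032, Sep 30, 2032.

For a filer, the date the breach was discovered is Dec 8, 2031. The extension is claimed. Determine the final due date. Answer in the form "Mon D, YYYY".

6 months after Dec 8, 2031, on the same day of the month, is Jun 8, 2032.
Jun 8, 2032 falls on a Tuesday, which is a business day, so no adjustment is needed.
Applying the 60-calendar-day extension: Jun 8, 2032 + 60 days = Aug 7, 2032.
Aug 7, 2032 is a Saturday; the next business day is Aug 10, 2032 (Tuesday).
Deadline: Aug 10, 2032.

Aug 10, 2032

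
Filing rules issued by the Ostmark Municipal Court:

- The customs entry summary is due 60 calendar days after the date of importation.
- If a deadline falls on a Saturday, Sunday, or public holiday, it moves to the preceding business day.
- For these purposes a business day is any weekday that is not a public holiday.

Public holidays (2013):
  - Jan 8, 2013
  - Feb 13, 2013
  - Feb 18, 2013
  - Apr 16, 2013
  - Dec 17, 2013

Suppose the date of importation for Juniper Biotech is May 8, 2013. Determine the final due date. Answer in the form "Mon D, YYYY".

From May 8, 2013, 60 calendar days later is Jul 7, 2013.
Jul 7, 2013 falls on a Sunday. Rolling to the preceding business day gives Jul 5, 2013, a Friday.
Final deadline: Jul 5, 2013.

Jul 5, 2013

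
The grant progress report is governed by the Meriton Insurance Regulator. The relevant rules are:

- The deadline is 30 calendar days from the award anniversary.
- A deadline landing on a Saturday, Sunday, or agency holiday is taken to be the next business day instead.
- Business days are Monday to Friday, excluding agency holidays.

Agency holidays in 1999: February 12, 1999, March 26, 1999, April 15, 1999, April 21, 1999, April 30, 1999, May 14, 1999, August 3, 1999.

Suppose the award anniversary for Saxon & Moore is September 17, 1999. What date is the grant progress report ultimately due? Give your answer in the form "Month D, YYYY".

Adding 30 calendar days to September 17, 1999 gives October 17, 1999.
October 17, 1999 is a Sunday; the next business day is October 18, 1999 (Monday).
The final due date is October 18, 1999.

October 18, 1999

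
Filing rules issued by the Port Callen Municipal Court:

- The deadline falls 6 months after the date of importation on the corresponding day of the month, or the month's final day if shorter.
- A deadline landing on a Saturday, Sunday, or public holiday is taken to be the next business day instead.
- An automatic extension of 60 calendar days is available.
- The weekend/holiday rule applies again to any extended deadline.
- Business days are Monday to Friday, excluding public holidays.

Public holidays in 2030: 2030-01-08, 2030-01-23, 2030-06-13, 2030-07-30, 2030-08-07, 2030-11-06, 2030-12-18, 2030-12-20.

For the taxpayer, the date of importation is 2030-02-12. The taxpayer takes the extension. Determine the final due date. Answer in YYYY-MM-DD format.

2030-10-11

6 months after 2030-02-12, on the same day of the month, is 2030-08-12.
2030-08-12 is a Monday and not a listed holiday, so it stands.
With the 60-day extension, 2030-08-12 becomes 2030-10-11.
2030-10-11 falls on a Friday, which is a business day, so no adjustment is needed.
Deadline: 2030-10-11.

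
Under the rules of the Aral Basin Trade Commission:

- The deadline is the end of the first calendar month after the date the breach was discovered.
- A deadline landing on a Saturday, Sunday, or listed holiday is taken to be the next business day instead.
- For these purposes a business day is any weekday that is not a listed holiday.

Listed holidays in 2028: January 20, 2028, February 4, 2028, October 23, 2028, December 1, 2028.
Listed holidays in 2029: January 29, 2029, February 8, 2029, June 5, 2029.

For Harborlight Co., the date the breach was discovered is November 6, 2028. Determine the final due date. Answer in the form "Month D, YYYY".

1 month after November 6, 2028 falls in December 2028; the last day of that month is December 31, 2028.
December 31, 2028 is a Sunday; the next business day is January 1, 2029 (Monday).
Final deadline: January 1, 2029.

January 1, 2029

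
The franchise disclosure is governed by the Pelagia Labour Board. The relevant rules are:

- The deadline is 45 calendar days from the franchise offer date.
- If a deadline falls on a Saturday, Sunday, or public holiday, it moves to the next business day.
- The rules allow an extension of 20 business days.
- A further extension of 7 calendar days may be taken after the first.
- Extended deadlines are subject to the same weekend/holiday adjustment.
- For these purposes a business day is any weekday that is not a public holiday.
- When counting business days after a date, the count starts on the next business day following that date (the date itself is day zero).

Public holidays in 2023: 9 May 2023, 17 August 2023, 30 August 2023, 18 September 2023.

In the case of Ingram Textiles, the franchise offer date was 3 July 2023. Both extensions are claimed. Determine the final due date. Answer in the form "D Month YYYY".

26 September 2023

Adding 45 calendar days to 3 July 2023 gives 17 August 2023.
Because 17 August 2023 is a listed holiday, the deadline becomes 18 August 2023 (Friday).
Applying the 20-business-day extension: 20 business days after 18 August 2023 is 19 September 2023.
19 September 2023 (Tuesday) is already a business day.
The 7-calendar-day extension moves the deadline from 19 September 2023 to 26 September 2023.
26 September 2023 is a Tuesday and not a listed holiday, so it stands.
So the filing is due 26 September 2023.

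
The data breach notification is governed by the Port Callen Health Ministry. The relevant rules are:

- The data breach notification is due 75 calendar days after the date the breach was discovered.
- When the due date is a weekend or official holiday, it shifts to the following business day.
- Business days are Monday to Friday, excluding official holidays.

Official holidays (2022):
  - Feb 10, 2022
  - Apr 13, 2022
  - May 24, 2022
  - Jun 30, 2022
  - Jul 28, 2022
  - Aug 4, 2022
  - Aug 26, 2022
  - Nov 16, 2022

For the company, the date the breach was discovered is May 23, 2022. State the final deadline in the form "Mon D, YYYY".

Adding 75 calendar days to May 23, 2022 gives Aug 6, 2022.
Aug 6, 2022 is a Saturday; the next business day is Aug 8, 2022 (Monday).
So the filing is due Aug 8, 2022.

Aug 8, 2022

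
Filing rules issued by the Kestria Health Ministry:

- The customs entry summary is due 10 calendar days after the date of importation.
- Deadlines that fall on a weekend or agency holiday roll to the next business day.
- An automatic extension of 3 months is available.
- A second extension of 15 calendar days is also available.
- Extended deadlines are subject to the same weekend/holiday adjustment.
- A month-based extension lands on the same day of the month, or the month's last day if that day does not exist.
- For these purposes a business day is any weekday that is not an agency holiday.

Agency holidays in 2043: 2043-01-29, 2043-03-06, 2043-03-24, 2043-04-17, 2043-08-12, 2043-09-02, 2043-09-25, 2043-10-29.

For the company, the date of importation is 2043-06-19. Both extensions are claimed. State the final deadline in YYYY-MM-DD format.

2043-10-14

Adding 10 calendar days to 2043-06-19 gives 2043-06-29.
2043-06-29 (Monday) is already a business day.
Applying the 3 months extension: 3 months after 2043-06-29 is 2043-09-29.
Since 2043-09-29 is a Tuesday and not a holiday, the date is unchanged.
Applying the 15-calendar-day extension: 2043-09-29 + 15 days = 2043-10-14.
2043-10-14 falls on a Wednesday, which is a business day, so no adjustment is needed.
The final due date is 2043-10-14.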